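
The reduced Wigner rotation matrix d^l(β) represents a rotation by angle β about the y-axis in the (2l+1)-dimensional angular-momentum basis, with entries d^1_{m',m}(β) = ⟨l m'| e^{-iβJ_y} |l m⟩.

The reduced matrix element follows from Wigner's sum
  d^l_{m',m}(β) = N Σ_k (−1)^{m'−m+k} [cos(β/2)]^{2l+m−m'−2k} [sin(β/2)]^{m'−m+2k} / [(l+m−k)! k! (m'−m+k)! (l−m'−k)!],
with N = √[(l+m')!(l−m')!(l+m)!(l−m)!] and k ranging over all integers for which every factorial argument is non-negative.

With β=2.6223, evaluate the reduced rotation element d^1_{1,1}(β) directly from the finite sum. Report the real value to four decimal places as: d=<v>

d^1_{1,1}(β=2.6223) via Wigner's sum:
Half-angle: c=0.256739, s=0.966481. N=√(2·1·2·1)=2.000000
k∈{0} keeps every argument non-negative
  k=0: (−1)^0·2.0000/(2)·0.2567^2·0.9665^0 = +0.065915
d^1_{1,1}(2.6223) = +0.065915

d=0.0659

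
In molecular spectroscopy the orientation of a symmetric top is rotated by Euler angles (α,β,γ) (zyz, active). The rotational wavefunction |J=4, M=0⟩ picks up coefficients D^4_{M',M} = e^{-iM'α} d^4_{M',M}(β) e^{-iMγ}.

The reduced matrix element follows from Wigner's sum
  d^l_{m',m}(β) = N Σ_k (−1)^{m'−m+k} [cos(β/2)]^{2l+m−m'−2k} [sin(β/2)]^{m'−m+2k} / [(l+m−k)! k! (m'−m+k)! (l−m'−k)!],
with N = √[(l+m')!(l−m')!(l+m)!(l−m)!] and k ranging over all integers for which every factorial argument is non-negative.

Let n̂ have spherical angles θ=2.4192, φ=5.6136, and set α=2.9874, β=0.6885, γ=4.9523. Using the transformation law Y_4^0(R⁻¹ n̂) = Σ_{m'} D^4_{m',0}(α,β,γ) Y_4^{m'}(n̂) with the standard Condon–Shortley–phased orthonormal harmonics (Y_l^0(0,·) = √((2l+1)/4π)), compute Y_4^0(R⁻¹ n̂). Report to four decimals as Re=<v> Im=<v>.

Need the full column D^4_{m',0} for m'=−4..4 at α=2.9874, β=0.6885, γ=4.9523.
cos(β/2)=0.941329, sin(β/2)=0.337491
d^4_{-4,0}: single k=4 term ⇒ +0.085224;  D = +0.069522-0.049294i
d^4_{-3,0}: k∈[3..4] ⇒ +0.336168 -0.043211 = +0.292957;  D = -0.262169+0.130734i
d^4_{-2,0}: k∈[2..4] ⇒ +0.751784 -0.257693 +0.012422 = +0.506513;  D = +0.482618-0.153737i
d^4_{-1,0}: k∈[1..4] ⇒ +0.988477 -0.762358 +0.097994 -0.002099 = +0.322014;  D = -0.318193+0.049456i
d^4_{0,0}: k∈[0..4] ⇒ +0.616497 -1.267920 +0.366704 -0.020950 +0.000168 = -0.305501;  D = -0.305501+0.000000i
d^4_{1,0}: k∈[0..3] ⇒ -0.988477 +0.762358 -0.097994 +0.002099 = -0.322014;  D = +0.318193+0.049456i
d^4_{2,0}: k∈[0..2] ⇒ +0.751784 -0.257693 +0.012422 = +0.506513;  D = +0.482618+0.153737i
d^4_{3,0}: k∈[0..1] ⇒ -0.336168 +0.043211 = -0.292957;  D = +0.262169+0.130734i
d^4_{4,0}: single k=0 term ⇒ +0.085224;  D = +0.069522+0.049294i
Y_4^{m'}(θ=2.4192,φ=5.6136) and Σ D·Y over m':
  (+0.0695-0.0493i)·(-0.0757+0.0378i)  (-0.2622+0.1307i)·(+0.1151-0.2458i)  (+0.4826-0.1537i)·(+0.0987+0.4184i)  (-0.3182+0.0495i)·(-0.1729-0.1369i)  (-0.3055+0.0000i)·(-0.2959+0.0000i)  (+0.3182+0.0495i)·(+0.1729-0.1369i)  (+0.4826+0.1537i)·(+0.0987-0.4184i)  (+0.2622+0.1307i)·(-0.1151-0.2458i)  (+0.0695+0.0493i)·(-0.0757-0.0378i)
Y_4^0(R⁻¹ n̂) = +0.435051-0.000000i

Re=0.4351 Im=0.0000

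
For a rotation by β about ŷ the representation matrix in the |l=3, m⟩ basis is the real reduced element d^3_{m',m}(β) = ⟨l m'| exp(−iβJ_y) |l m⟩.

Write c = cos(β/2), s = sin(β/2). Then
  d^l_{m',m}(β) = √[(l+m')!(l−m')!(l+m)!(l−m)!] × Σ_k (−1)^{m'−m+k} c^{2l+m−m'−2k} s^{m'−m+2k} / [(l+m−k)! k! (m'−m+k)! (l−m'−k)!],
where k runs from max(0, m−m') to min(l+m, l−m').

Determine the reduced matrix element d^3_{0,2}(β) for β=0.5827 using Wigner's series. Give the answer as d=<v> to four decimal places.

d^3_{0,2}(β=0.5827) via Wigner's sum:
With c≡cos(β/2)=0.957857 and s≡sin(β/2)=0.287246, N=[6·6·120·1]^{1/2}=65.726707
The bounds max(0,m−m')=2 and min(l+m,l−m')=3 give 2 terms
  k=2: (−1)^0·65.7267/(12)·0.9579^4·0.2872^2 = +0.380426
  k=3: (−1)^1·65.7267/(12)·0.9579^2·0.2872^4 = -0.034212
d^3_{0,2}(0.5827) = +0.380426 -0.034212 = +0.346214

d=0.3462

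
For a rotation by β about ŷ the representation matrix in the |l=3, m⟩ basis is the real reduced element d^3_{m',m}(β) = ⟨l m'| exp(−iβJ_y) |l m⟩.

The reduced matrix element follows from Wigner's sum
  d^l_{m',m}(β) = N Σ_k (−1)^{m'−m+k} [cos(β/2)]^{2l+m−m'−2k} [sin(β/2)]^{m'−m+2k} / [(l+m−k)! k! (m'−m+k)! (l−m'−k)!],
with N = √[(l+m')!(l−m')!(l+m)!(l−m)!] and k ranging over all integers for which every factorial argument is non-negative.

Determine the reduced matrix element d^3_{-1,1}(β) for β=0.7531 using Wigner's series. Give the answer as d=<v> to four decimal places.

d^3_{-1,1}(β=0.7531) via Wigner's sum:
With c≡cos(β/2)=0.929939 and s≡sin(β/2)=0.367714, N=[2·24·24·2]^{1/2}=48.000000
k: max(0,(1)−(-1))=2 … min(3+(1),3−(-1))=4
  k=2: (−1)^0·48.0000/(8)·0.9299^4·0.3677^2 = +0.606722
  k=3: (−1)^1·48.0000/(6)·0.9299^2·0.3677^4 = -0.126486
  k=4: (−1)^2·48.0000/(48)·0.9299^0·0.3677^6 = +0.002472
d^3_{-1,1}(0.7531) = +0.606722 -0.126486 +0.002472 = +0.482709

d=0.4827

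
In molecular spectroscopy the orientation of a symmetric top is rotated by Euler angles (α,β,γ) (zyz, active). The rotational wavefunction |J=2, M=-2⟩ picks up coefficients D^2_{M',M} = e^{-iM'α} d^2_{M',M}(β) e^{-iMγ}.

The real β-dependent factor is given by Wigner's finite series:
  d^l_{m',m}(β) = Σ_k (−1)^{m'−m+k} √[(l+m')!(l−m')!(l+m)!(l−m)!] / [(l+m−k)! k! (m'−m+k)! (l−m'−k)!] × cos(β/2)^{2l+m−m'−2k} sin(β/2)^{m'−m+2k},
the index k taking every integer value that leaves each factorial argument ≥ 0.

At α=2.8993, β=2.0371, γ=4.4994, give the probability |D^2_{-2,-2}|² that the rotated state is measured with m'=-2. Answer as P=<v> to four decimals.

Split into d^2_{-2,-2}(β=2.0371) × two z-phases.
With c≡cos(β/2)=0.524601 and s≡sin(β/2)=0.851348, N=[1·24·1·24]^{1/2}=24.000000
Admissible k: 0..0 (factorial args all ≥0)
  k=0: (−1)^0·24.0000/(24)·0.5246^4·0.8513^0 = +0.075738
d^2_{-2,-2}(2.0371) = +0.075738
|D^2_{-2,-2}|² = |d^2_{-2,-2}(β)|² = (+0.075738)² = 0.005736 (the z-rotation phases have unit modulus)

P=0.0057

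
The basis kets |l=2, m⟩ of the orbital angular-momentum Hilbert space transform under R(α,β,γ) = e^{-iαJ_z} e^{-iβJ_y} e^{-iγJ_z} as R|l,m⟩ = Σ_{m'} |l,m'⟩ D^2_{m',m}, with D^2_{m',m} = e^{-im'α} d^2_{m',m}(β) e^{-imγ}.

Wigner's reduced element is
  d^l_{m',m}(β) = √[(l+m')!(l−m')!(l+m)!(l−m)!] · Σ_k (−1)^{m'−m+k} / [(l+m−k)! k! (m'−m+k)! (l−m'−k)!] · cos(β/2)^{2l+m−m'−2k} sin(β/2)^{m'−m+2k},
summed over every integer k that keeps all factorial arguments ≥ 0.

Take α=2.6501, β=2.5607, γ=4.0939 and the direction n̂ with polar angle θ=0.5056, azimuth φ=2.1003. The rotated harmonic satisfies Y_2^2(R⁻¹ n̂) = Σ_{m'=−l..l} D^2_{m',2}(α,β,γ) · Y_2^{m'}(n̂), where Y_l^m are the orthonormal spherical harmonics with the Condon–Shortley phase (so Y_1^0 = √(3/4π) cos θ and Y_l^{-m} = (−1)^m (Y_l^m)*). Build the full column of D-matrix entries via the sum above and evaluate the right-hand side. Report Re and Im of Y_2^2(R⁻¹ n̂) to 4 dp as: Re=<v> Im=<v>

Need the full column D^2_{m',2} for m'=−2..2 at α=2.6501, β=2.5607, γ=4.0939.
cos(β/2)=0.286380, sin(β/2)=0.958116
d^2_{-2,2}: single k=4 term ⇒ +0.842699;  D = -0.815663-0.211745i
d^2_{-1,2}: single k=3 term ⇒ +0.503764;  D = +0.370145+0.341717i
d^2_{0,2}: single k=2 term ⇒ +0.184415;  D = -0.060424-0.174235i
d^2_{1,2}: single k=1 term ⇒ +0.045007;  D = -0.007067+0.044448i
d^2_{2,2}: single k=0 term ⇒ +0.006726;  D = +0.004066-0.005358i
Y_2^{m'}(θ=0.5056,φ=2.1003) and Σ D·Y over m':
  (-0.8157-0.2117i)·(-0.0444+0.0790i)  (+0.3701+0.3417i)·(-0.1653-0.2825i)  (-0.0604-0.1742i)·(+0.4088+0.0000i)  (-0.0071+0.0444i)·(+0.1653-0.2825i)  (+0.0041-0.0054i)·(-0.0444-0.0790i)
Y_2^2(R⁻¹ n̂) = +0.074347-0.278091i

Re=0.0743 Im=-0.2781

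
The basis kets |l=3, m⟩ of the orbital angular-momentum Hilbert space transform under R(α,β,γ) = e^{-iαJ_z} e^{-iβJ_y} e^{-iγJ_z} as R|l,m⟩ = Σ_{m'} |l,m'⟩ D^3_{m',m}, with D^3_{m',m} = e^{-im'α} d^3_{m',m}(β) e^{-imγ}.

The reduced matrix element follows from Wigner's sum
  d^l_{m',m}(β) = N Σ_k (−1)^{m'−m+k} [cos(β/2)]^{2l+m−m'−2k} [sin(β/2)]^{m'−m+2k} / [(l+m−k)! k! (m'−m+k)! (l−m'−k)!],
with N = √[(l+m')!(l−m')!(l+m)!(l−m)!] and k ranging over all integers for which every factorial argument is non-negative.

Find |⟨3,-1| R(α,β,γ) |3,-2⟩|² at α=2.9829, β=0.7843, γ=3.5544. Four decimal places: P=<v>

P=0.2871

D^3_{-1,-2}(2.9829,0.7843,3.5544) = e^{-i·-1·2.9829}·d^3_{-1,-2}(0.7843)·e^{-i·-2·3.5544}. Compute d first:
Half-angle: c=0.924090, s=0.382176. N=√(2·24·1·120)=75.894664
Admissible k: 0..1 (factorial args all ≥0)
  k=0: (−1)^1·75.8947/(24)·0.9241^5·0.3822^1 = -0.814392
  k=1: (−1)^2·75.8947/(12)·0.9241^3·0.3822^3 = +0.278588
d^3_{-1,-2}(0.7843) = -0.814392 +0.278588 = -0.535804
|D^3_{-1,-2}|² = |d^3_{-1,-2}(β)|² = (-0.535804)² = 0.287086 (the z-rotation phases have unit modulus)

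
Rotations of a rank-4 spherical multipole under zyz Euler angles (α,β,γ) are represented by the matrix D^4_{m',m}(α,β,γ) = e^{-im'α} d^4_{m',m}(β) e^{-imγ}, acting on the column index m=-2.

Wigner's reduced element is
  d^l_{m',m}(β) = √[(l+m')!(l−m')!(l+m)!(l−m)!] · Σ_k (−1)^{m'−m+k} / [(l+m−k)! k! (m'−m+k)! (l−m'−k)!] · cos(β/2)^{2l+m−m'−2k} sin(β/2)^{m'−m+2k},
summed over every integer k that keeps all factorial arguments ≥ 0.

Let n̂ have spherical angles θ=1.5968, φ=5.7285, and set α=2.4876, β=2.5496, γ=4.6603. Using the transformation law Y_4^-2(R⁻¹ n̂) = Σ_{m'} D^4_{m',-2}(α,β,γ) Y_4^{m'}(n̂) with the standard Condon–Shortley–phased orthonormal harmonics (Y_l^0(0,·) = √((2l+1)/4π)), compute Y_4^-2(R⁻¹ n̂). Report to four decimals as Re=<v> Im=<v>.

Re=-0.2355 Im=-0.0310

Need the full column D^4_{m',-2} for m'=−4..4 at α=2.4876, β=2.5496, γ=4.6603.
cos(β/2)=0.291693, sin(β/2)=0.956512
d^4_{-4,-2}: single k=2 term ⇒ +0.002982;  D = +0.002721+0.001220i
d^4_{-3,-2}: k∈[1..2] ⇒ +0.000643 -0.020744 = -0.020101;  D = +0.009555+0.017685i
d^4_{-2,-2}: k∈[0..2] ⇒ +0.000052 -0.006763 +0.090899 = +0.084188;  D = -0.013299+0.083131i
d^4_{-1,-2}: k∈[0..2] ⇒ -0.000729 +0.039202 -0.281025 = -0.242552;  D = -0.176116+0.166778i
d^4_{0,-2}: k∈[0..2] ⇒ +0.005346 -0.153305 +0.618181 = +0.470223;  D = -0.467673+0.048898i
d^4_{1,-2}: k∈[0..2] ⇒ -0.026135 +0.421538 -0.906557 = -0.511154;  D = -0.435821-0.267093i
d^4_{2,-2}: k∈[0..2] ⇒ +0.090899 -0.781944 +0.700686 = +0.009640;  D = -0.003459-0.008998i
d^4_{3,-2}: k∈[0..1] ⇒ -0.223057 +0.799508 = +0.576452;  D = -0.163182+0.552873i
d^4_{4,-2}: single k=0 term ⇒ +0.344805;  D = +0.278653-0.203084i
Y_4^{m'}(θ=1.5968,φ=5.7285) and Σ D·Y over m':
  (+0.0027+0.0012i)·(-0.2667+0.3524i)  (+0.0096+0.0177i)·(+0.0030-0.0324i)  (-0.0133+0.0831i)·(-0.1481-0.2979i)  (-0.1761+0.1668i)·(+0.0313+0.0194i)  (-0.4677+0.0489i)·(+0.3152+0.0000i)  (-0.4358-0.2671i)·(-0.0313+0.0194i)  (-0.0035-0.0090i)·(-0.1481+0.2979i)  (-0.1632+0.5529i)·(-0.0030-0.0324i)  (+0.2787-0.2031i)·(-0.2667-0.3524i)
Y_4^-2(R⁻¹ n̂) = -0.235458-0.030956i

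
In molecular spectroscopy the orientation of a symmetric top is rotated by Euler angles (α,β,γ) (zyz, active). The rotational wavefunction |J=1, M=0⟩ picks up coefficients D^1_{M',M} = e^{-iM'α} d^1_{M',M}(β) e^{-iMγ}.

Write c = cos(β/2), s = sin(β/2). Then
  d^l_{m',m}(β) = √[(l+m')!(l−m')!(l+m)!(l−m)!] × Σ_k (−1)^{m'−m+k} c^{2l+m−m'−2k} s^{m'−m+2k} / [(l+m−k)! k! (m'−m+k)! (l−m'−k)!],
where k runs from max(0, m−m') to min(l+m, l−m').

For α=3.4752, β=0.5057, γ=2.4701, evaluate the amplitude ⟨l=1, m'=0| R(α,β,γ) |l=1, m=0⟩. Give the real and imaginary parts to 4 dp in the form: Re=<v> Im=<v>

Re=0.8748 Im=0.0000

First d^1_{0,0}(β=0.5057), then the phase factors e^{-i(0)α} and e^{-i(0)γ}:
With c≡cos(β/2)=0.968203 and s≡sin(β/2)=0.250164, N=[1·1·1·1]^{1/2}=1.000000
k∈{0,1} keeps every argument non-negative
  k=0: (−1)^0·1.0000/(1)·0.9682^2·0.2502^0 = +0.937418
  k=1: (−1)^1·1.0000/(1)·0.9682^0·0.2502^2 = -0.062582
d^1_{0,0}(0.5057) = +0.937418 -0.062582 = +0.874836
Phases: e^{-i·(0)·3.4752}=+1.000000+0.000000i, e^{-i·(0)·2.4701}=+1.000000+0.000000i ⇒ D=+0.874836+0.000000i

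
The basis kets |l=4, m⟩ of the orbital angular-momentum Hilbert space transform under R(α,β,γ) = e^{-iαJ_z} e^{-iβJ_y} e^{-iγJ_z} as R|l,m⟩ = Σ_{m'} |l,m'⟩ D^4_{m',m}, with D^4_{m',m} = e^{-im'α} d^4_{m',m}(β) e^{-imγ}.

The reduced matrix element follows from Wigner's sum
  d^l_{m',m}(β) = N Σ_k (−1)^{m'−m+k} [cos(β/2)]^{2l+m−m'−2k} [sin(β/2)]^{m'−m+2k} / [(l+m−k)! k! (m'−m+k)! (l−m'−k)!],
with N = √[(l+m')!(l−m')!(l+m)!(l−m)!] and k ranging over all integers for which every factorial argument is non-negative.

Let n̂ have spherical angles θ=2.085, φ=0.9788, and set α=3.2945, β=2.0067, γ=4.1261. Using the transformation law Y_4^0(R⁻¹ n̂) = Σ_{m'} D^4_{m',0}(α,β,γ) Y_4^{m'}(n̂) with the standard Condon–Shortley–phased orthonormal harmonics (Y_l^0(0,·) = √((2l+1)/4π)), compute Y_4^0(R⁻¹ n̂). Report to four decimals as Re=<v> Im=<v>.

Re=0.0198 Im=0.0000

Need the full column D^4_{m',0} for m'=−4..4 at α=3.2945, β=2.0067, γ=4.1261.
cos(β/2)=0.537480, sin(β/2)=0.843276
d^4_{-4,0}: single k=4 term ⇒ +0.353085;  D = +0.289075+0.202742i
d^4_{-3,0}: k∈[3..4] ⇒ +0.318263 -0.783432 = -0.465168;  D = +0.417079+0.205978i
d^4_{-2,0}: k∈[2..4] ⇒ +0.162643 -1.067628 +0.985521 = +0.080536;  D = +0.076800+0.024247i
d^4_{-1,0}: k∈[1..4] ⇒ +0.048868 -0.721753 +1.776656 -0.728898 = +0.374873;  D = -0.370499-0.057098i
d^4_{0,0}: k∈[0..4] ⇒ +0.006965 -0.274306 +1.519261 -1.662128 +0.255717 = -0.154492;  D = -0.154492+0.000000i
d^4_{1,0}: k∈[0..3] ⇒ -0.048868 +0.721753 -1.776656 +0.728898 = -0.374873;  D = +0.370499-0.057098i
d^4_{2,0}: k∈[0..2] ⇒ +0.162643 -1.067628 +0.985521 = +0.080536;  D = +0.076800-0.024247i
d^4_{3,0}: k∈[0..1] ⇒ -0.318263 +0.783432 = +0.465168;  D = -0.417079+0.205978i
d^4_{4,0}: single k=0 term ⇒ +0.353085;  D = +0.289075-0.202742i
Y_4^{m'}(θ=2.085,φ=0.9788) and Σ D·Y over m':
  (+0.2891+0.2027i)·(-0.1819+0.1777i)  (+0.4171+0.2060i)·(+0.3978+0.0828i)  (+0.0768+0.0242i)·(-0.0663-0.1628i)  (-0.3705-0.0571i)·(+0.1477-0.2197i)  (-0.1545+0.0000i)·(-0.2337+0.0000i)  (+0.3705-0.0571i)·(-0.1477-0.2197i)  (+0.0768-0.0242i)·(-0.0663+0.1628i)  (-0.4171+0.2060i)·(-0.3978+0.0828i)  (+0.2891-0.2027i)·(-0.1819-0.1777i)
Y_4^0(R⁻¹ n̂) = +0.019761-0.000000i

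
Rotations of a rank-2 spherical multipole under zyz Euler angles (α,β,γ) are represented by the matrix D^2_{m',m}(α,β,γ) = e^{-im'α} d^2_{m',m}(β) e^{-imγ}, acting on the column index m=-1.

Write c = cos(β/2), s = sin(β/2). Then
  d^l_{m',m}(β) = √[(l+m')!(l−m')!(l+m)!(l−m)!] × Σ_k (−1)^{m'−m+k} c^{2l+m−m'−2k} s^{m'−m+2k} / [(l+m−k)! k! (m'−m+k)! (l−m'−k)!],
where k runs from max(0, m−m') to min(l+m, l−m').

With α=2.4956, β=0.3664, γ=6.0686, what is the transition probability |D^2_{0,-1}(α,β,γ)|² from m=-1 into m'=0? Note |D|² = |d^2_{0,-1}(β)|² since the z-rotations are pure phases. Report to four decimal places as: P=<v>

First d^2_{0,-1}(β=0.3664), then the phase factors e^{-i(0)α} and e^{-i(-1)γ}:
c=cos(0.3664/2)=0.983266, s=sin(0.3664/2)=0.182177; N=√[2·2·1·6]=4.898979
k∈{0,1} keeps every argument non-negative
  k=0: (−1)^1·4.8990/(2)·0.9833^3·0.1822^1 = -0.424211
  k=1: (−1)^2·4.8990/(2)·0.9833^1·0.1822^3 = +0.014562
d^2_{0,-1}(0.3664) = -0.424211 +0.014562 = -0.409649
|D^2_{0,-1}|² = |d^2_{0,-1}(β)|² = (-0.409649)² = 0.167812 (the z-rotation phases have unit modulus)

P=0.1678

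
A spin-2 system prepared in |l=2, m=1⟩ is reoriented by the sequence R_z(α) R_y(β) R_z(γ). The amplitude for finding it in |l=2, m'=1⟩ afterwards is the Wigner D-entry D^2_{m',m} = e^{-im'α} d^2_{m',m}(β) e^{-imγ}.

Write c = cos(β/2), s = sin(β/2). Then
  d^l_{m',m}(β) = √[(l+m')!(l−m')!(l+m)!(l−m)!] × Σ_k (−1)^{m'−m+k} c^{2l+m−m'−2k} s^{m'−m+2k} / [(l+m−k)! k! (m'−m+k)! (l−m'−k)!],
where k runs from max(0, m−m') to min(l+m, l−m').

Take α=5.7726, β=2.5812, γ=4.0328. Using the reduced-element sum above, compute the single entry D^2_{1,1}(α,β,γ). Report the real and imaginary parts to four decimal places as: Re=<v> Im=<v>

Re=0.1913 Im=-0.0765

D^2_{1,1}(5.7726,2.5812,4.0328) = e^{-i·1·5.7726}·d^2_{1,1}(2.5812)·e^{-i·1·4.0328}. Compute d first:
With c≡cos(β/2)=0.276544 and s≡sin(β/2)=0.961001, N=[6·1·6·1]^{1/2}=6.000000
Admissible k: 0..1 (factorial args all ≥0)
  k=0: (−1)^0·6.0000/(6)·0.2765^4·0.9610^0 = +0.005849
  k=1: (−1)^1·6.0000/(2)·0.2765^2·0.9610^2 = -0.211884
d^2_{1,1}(2.5812) = +0.005849 -0.211884 = -0.206036
Phases: e^{-i·(1)·5.7726}=+0.872459+0.488688i, e^{-i·(1)·4.0328}=-0.628473+0.777831i ⇒ D=+0.191290-0.076542i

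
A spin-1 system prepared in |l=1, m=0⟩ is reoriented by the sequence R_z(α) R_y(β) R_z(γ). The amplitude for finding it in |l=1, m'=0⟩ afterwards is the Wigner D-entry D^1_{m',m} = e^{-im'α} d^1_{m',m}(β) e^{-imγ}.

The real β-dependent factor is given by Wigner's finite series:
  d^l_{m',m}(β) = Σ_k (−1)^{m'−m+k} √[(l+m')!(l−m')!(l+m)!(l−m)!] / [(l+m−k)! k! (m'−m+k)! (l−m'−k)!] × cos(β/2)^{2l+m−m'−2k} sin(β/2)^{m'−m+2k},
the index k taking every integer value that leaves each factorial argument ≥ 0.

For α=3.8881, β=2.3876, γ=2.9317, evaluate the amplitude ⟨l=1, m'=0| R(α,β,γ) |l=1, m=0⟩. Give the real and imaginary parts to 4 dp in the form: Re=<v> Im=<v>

Split into d^1_{0,0}(β=2.3876) × two z-phases.
With c≡cos(β/2)=0.368129 and s≡sin(β/2)=0.929775, N=[1·1·1·1]^{1/2}=1.000000
k∈{0,1} keeps every argument non-negative
  k=0: (−1)^0·1.0000/(1)·0.3681^2·0.9298^0 = +0.135519
  k=1: (−1)^1·1.0000/(1)·0.3681^0·0.9298^2 = -0.864481
d^1_{0,0}(2.3876) = +0.135519 -0.864481 = -0.728961
Attach z-rotation phases: D = e^{-i(0)(3.8881)}·(-0.728961)·e^{-i(0)(2.9317)} = -0.728961+0.000000i

Re=-0.7290 Im=0.0000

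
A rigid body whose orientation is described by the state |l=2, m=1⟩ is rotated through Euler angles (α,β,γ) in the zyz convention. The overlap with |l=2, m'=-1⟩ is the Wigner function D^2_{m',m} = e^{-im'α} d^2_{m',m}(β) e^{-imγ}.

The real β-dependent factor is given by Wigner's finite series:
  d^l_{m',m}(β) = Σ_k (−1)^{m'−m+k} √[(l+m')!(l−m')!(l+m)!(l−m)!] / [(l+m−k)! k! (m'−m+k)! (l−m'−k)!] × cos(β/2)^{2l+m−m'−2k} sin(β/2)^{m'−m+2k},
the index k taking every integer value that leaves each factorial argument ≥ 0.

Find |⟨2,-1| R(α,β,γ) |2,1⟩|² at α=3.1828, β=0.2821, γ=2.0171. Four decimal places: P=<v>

P=0.0033

Split into d^2_{-1,1}(β=0.2821) × two z-phases.
With c≡cos(β/2)=0.990069 and s≡sin(β/2)=0.140583, N=[1·6·6·1]^{1/2}=6.000000
k: max(0,(1)−(-1))=2 … min(2+(1),2−(-1))=3
  k=2: (−1)^0·6.0000/(2)·0.9901^2·0.1406^2 = +0.058119
  k=3: (−1)^1·6.0000/(6)·0.9901^0·0.1406^4 = -0.000391
d^2_{-1,1}(0.2821) = +0.058119 -0.000391 = +0.057728
|D^2_{-1,1}|² = |d^2_{-1,1}(β)|² = (+0.057728)² = 0.003333 (the z-rotation phases have unit modulus)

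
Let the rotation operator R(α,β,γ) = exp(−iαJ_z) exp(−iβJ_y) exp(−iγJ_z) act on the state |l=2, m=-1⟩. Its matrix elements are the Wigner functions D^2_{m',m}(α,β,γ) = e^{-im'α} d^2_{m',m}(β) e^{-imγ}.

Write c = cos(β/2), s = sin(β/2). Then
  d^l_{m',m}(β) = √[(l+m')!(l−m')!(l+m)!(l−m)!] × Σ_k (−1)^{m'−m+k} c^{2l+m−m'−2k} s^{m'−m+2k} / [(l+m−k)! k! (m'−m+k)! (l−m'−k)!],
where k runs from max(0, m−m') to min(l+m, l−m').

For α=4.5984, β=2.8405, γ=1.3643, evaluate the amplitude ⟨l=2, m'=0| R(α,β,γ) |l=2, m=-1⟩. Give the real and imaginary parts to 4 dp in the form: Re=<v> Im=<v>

First d^2_{0,-1}(β=2.8405), then the phase factors e^{-i(0)α} and e^{-i(-1)γ}:
c=cos(2.8405/2)=0.149978, s=sin(2.8405/2)=0.988689; N=√[2·2·1·6]=4.898979
k: max(0,(-1)−(0))=0 … min(2+(-1),2−(0))=1
  k=0: (−1)^1·4.8990/(2)·0.1500^3·0.9887^1 = -0.008170
  k=1: (−1)^2·4.8990/(2)·0.1500^1·0.9887^3 = +0.355045
d^2_{0,-1}(2.8405) = -0.008170 +0.355045 = +0.346875
Attach z-rotation phases: D = e^{-i(0)(4.5984)}·(+0.346875)·e^{-i(-1)(1.3643)} = +0.071120+0.339506i

Re=0.0711 Im=0.3395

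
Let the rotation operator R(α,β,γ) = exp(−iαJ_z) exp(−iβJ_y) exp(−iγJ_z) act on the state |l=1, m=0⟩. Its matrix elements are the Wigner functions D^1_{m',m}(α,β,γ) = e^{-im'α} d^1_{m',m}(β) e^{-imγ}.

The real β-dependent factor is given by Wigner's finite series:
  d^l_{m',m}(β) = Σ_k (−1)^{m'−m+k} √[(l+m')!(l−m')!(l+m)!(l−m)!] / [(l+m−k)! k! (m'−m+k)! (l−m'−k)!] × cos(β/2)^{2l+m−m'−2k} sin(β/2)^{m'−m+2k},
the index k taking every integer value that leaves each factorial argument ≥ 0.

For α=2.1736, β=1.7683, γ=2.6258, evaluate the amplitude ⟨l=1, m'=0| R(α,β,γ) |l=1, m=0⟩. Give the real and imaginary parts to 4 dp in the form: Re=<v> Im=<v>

Re=-0.1962 Im=0.0000

First d^1_{0,0}(β=1.7683), then the phase factors e^{-i(0)α} and e^{-i(0)γ}:
c=cos(1.7683/2)=0.633947, s=sin(1.7683/2)=0.773376; N=√[1·1·1·1]=1.000000
Admissible k: 0..1 (factorial args all ≥0)
  k=0: (−1)^0·1.0000/(1)·0.6339^2·0.7734^0 = +0.401889
  k=1: (−1)^1·1.0000/(1)·0.6339^0·0.7734^2 = -0.598111
d^1_{0,0}(1.7683) = +0.401889 -0.598111 = -0.196222
Attach z-rotation phases: D = e^{-i(0)(2.1736)}·(-0.196222)·e^{-i(0)(2.6258)} = -0.196222+0.000000i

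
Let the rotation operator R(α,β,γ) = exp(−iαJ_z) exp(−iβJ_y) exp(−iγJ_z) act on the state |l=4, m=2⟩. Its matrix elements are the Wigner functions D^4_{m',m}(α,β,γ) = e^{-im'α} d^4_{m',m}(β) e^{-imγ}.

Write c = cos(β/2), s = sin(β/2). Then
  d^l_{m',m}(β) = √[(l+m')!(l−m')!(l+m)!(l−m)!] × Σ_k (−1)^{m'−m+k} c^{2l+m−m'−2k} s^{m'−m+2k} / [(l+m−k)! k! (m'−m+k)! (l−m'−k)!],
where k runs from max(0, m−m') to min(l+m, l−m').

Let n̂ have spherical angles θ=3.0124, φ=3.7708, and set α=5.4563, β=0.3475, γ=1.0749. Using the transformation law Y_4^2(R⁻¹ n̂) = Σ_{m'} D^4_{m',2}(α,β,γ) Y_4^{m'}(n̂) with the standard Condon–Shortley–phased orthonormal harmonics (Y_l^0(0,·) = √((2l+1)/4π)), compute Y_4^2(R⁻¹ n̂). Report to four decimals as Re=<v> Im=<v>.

Re=-0.2030 Im=-0.0495

Need the full column D^4_{m',2} for m'=−4..4 at α=5.4563, β=0.3475, γ=1.0749.
cos(β/2)=0.984943, sin(β/2)=0.172877
d^4_{-4,2}: single k=6 term ⇒ +0.000137;  D = +0.000093+0.000101i
d^4_{-3,2}: k∈[5..6] ⇒ +0.001656 -0.000017 = +0.001639;  D = -0.000134+0.001634i
d^4_{-2,2}: k∈[4..6] ⇒ +0.012609 -0.000311 +0.000001 = +0.012299;  D = -0.009701+0.007560i
d^4_{-1,2}: k∈[3..5] ⇒ +0.067730 -0.003130 +0.000019 = +0.064620;  D = -0.063743-0.010608i
d^4_{0,2}: k∈[2..4] ⇒ +0.258859 -0.021266 +0.000246 = +0.237839;  D = -0.130143-0.199073i
d^4_{1,2}: k∈[1..3] ⇒ +0.659557 -0.101596 +0.002087 = +0.560048;  D = +0.137408-0.542930i
d^4_{2,2}: k∈[0..2] ⇒ +0.885707 -0.327434 +0.012609 = +0.570882;  D = +0.502079-0.271704i
d^4_{3,2}: k∈[0..1] ⇒ -0.581675 +0.053759 = -0.527916;  D = -0.499284-0.171495i
d^4_{4,2}: single k=0 term ⇒ +0.144385;  D = +0.057957+0.132242i
Y_4^{m'}(θ=3.0124,φ=3.7708) and Σ D·Y over m':
  (+0.0001+0.0001i)·(-0.0001-0.0001i)  (-0.0001+0.0016i)·(-0.0008-0.0025i)  (-0.0097+0.0076i)·(+0.0100-0.0311i)  (-0.0637-0.0106i)·(+0.1898-0.1381i)  (-0.1301-0.1991i)·(+0.7771+0.0000i)  (+0.1374-0.5429i)·(-0.1898-0.1381i)  (+0.5021-0.2717i)·(+0.0100+0.0311i)  (-0.4993-0.1715i)·(+0.0008-0.0025i)  (+0.0580+0.1322i)·(-0.0001+0.0001i)
Y_4^2(R⁻¹ n̂) = -0.203008-0.049476i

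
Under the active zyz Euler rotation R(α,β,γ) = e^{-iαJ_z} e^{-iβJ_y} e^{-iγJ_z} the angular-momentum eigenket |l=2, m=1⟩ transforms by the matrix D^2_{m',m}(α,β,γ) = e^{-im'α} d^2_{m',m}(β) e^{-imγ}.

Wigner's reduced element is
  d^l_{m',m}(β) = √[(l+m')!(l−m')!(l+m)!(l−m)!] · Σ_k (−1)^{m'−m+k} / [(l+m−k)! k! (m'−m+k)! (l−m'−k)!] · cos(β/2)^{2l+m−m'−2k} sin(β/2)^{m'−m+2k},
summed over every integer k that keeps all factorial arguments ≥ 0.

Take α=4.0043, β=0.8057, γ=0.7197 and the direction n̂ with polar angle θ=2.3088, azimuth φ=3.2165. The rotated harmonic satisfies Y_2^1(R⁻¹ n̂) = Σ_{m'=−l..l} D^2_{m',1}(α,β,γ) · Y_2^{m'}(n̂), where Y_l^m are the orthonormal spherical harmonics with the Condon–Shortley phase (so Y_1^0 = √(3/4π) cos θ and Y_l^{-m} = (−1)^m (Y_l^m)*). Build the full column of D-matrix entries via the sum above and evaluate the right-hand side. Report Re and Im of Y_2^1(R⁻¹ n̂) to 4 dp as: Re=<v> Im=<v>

Need the full column D^2_{m',1} for m'=−2..2 at α=4.0043, β=0.8057, γ=0.7197.
cos(β/2)=0.919947, sin(β/2)=0.392042
d^2_{-2,1}: single k=3 term ⇒ +0.110864;  D = +0.059366+0.093630i
d^2_{-1,1}: k∈[2..3] ⇒ +0.390222 -0.023623 = +0.366600;  D = -0.362857-0.052248i
d^2_{0,1}: k∈[1..2] ⇒ +0.747648 -0.135780 = +0.611868;  D = +0.460127-0.403318i
d^2_{1,1}: k∈[0..1] ⇒ +0.716229 -0.390222 = +0.326007;  D = +0.003785+0.325985i
d^2_{2,1}: single k=0 term ⇒ -0.610452;  D = +0.468281+0.391617i
Y_2^{m'}(θ=2.3088,φ=3.2165) and Σ D·Y over m':
  (+0.0594+0.0936i)·(+0.2090-0.0316i)  (-0.3629-0.0522i)·(+0.3835-0.0288i)  (+0.4601-0.4033i)·(+0.1129+0.0000i)  (+0.0038+0.3260i)·(-0.3835-0.0288i)  (+0.4683+0.3916i)·(+0.2090+0.0316i)
Y_2^1(R⁻¹ n̂) = +0.020143-0.065903i

Re=0.0201 Im=-0.0659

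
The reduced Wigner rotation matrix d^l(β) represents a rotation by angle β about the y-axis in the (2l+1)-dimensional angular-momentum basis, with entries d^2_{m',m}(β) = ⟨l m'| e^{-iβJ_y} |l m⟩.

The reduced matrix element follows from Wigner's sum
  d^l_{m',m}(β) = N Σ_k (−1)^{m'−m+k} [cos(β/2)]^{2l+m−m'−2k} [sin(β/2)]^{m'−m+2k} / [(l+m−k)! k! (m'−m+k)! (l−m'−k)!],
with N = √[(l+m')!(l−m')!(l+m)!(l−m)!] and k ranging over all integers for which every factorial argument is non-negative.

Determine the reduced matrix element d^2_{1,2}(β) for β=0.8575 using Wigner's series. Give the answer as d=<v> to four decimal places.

d^2_{1,2}(β=0.8575) via Wigner's sum:
c=cos(0.8575/2)=0.909486, s=sin(0.8575/2)=0.415734; N=√[6·1·24·1]=12.000000
The bounds max(0,m−m')=1 and min(l+m,l−m')=1 give 1 term
  k=1: (−1)^0·12.0000/(6)·0.9095^3·0.4157^1 = +0.625510
d^2_{1,2}(0.8575) = +0.625510

d=0.6255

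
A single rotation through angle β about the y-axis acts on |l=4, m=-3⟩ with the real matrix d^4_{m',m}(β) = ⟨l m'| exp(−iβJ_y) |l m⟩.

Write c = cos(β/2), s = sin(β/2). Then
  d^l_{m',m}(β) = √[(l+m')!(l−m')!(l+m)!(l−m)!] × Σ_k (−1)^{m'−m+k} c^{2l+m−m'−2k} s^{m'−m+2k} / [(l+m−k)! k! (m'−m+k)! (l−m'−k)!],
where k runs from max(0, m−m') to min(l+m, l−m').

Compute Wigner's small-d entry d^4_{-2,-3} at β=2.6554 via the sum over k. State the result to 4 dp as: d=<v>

d^4_{-2,-3}(β=2.6554) via Wigner's sum:
Half-angle: c=0.240709, s=0.970597. N=√(2·720·1·5040)=2693.993318
k∈{0,1} keeps every argument non-negative
  k=0: (−1)^1·2693.9933/(720)·0.2407^7·0.9706^1 = -0.000170
  k=1: (−1)^2·2693.9933/(240)·0.2407^5·0.9706^3 = +0.008294
d^4_{-2,-3}(2.6554) = -0.000170 +0.008294 = +0.008124

d=0.0081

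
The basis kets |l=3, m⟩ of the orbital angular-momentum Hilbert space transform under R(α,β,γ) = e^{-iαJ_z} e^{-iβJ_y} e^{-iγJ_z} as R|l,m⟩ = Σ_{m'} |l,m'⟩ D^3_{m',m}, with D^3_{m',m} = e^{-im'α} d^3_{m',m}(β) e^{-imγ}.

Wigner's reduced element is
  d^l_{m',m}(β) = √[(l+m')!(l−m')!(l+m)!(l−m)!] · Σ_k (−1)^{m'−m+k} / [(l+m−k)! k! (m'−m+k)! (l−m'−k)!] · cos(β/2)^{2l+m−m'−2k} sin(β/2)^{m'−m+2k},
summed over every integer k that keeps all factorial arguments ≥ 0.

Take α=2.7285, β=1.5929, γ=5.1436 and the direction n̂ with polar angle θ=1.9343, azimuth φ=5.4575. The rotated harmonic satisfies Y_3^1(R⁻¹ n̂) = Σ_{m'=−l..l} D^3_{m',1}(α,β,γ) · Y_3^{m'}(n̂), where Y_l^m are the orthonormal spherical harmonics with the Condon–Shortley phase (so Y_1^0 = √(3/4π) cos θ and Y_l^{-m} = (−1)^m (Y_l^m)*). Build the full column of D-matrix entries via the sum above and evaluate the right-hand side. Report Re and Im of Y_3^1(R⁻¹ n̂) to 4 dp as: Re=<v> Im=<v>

Need the full column D^3_{m',1} for m'=−3..3 at α=2.7285, β=1.5929, γ=5.1436.
cos(β/2)=0.699249, sin(β/2)=0.714878
d^3_{-3,1}: single k=4 term ⇒ +0.494581;  D = -0.492126+0.049224i
d^3_{-2,1}: k∈[3..4] ⇒ +0.789990 -0.412850 = +0.377140;  D = +0.358770+0.116270i
d^3_{-1,1}: k∈[2..4] ⇒ +0.733065 -1.021603 +0.133473 = -0.155065;  D = +0.115912+0.103002i
d^3_{0,1}: k∈[1..3] ⇒ +0.413982 -1.298086 +0.452255 = -0.431850;  D = -0.180501-0.392318i
d^3_{1,1}: k∈[0..2] ⇒ +0.116894 -0.977420 +0.766202 = -0.094325;  D = +0.001709+0.094309i
d^3_{2,1}: k∈[0..1] ⇒ -0.377912 +0.789990 = +0.412078;  D = -0.158561+0.380350i
d^3_{3,1}: single k=0 term ⇒ +0.473192;  D = +0.342095-0.326927i
Y_3^{m'}(θ=1.9343,φ=5.4575) and Σ D·Y over m':
  (-0.4921+0.0492i)·(-0.2682+0.2101i)  (+0.3588+0.1163i)·(+0.0255-0.3164i)  (+0.1159+0.1030i)·(-0.0754-0.0817i)  (-0.1805-0.3923i)·(+0.3142+0.0000i)  (+0.0017+0.0943i)·(+0.0754-0.0817i)  (-0.1586+0.3804i)·(+0.0255+0.3164i)  (+0.3421-0.3269i)·(+0.2682+0.2101i)
Y_3^1(R⁻¹ n̂) = +0.154416-0.416911i

Re=0.1544 Im=-0.4169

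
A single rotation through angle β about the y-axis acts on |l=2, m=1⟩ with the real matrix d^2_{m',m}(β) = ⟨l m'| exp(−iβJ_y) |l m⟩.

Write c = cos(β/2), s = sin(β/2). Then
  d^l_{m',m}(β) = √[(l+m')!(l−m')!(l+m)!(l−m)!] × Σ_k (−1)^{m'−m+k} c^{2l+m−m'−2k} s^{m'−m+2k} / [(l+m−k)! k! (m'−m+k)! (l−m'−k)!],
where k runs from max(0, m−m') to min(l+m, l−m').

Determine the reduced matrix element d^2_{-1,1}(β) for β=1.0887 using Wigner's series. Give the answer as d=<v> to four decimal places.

d^2_{-1,1}(β=1.0887) via Wigner's sum:
Half-angle: c=0.855464, s=0.517862. N=√(1·6·6·1)=6.000000
Admissible k: 2..3 (factorial args all ≥0)
  k=2: (−1)^0·6.0000/(2)·0.8555^2·0.5179^2 = +0.588780
  k=3: (−1)^1·6.0000/(6)·0.8555^0·0.5179^4 = -0.071921
d^2_{-1,1}(1.0887) = +0.588780 -0.071921 = +0.516859

d=0.5169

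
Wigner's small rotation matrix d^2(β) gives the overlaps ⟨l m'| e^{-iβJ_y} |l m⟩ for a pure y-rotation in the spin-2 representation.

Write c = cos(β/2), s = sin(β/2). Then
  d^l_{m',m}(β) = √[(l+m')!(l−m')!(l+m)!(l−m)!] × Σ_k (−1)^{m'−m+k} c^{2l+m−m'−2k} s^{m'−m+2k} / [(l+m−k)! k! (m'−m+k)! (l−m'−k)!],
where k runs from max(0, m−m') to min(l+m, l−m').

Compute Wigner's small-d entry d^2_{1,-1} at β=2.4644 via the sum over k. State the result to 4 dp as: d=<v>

d^2_{1,-1}(β=2.4644) via Wigner's sum:
c=cos(2.4644/2)=0.332163, s=sin(2.4644/2)=0.943222; N=√[6·1·1·6]=6.000000
The bounds max(0,m−m')=0 and min(l+m,l−m')=1 give 2 terms
  k=0: (−1)^2·6.0000/(2)·0.3322^2·0.9432^2 = +0.294478
  k=1: (−1)^3·6.0000/(6)·0.3322^0·0.9432^4 = -0.791508
d^2_{1,-1}(2.4644) = +0.294478 -0.791508 = -0.497030

d=-0.4970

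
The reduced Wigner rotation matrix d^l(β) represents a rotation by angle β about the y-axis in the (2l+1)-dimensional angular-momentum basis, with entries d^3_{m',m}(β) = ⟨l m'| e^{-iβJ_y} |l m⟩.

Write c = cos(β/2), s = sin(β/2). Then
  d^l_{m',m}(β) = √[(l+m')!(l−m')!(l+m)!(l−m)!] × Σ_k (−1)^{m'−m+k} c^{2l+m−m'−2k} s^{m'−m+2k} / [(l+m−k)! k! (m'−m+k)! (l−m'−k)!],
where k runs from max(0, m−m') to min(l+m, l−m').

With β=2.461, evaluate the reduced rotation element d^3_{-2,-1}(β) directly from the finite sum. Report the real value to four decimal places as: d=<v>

d^3_{-2,-1}(β=2.461) via Wigner's sum:
Half-angle: c=0.333766, s=0.942656. N=√(1·120·2·24)=75.894664
The bounds max(0,m−m')=1 and min(l+m,l−m')=2 give 2 terms
  k=1: (−1)^0·75.8947/(24)·0.3338^5·0.9427^1 = +0.012347
  k=2: (−1)^1·75.8947/(12)·0.3338^3·0.9427^3 = -0.196978
d^3_{-2,-1}(2.461) = +0.012347 -0.196978 = -0.184631

d=-0.1846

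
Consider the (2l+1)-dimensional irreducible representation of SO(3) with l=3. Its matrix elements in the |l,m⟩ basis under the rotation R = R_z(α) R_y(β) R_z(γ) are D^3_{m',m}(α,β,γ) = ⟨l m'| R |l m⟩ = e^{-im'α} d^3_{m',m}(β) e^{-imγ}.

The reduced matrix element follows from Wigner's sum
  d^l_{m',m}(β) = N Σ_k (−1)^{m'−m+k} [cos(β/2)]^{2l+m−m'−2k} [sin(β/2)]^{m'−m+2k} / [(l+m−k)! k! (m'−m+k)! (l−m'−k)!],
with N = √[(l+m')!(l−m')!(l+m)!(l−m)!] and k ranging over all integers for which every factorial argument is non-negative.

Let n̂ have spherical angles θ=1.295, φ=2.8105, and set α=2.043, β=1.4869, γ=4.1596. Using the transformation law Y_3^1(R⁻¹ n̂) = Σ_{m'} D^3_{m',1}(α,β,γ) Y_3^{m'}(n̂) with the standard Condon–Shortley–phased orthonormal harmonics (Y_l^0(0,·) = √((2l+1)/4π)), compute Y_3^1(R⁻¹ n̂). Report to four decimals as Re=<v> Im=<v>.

Need the full column D^3_{m',1} for m'=−3..3 at α=2.043, β=1.4869, γ=4.1596.
cos(β/2)=0.736138, sin(β/2)=0.676832
d^3_{-3,1}: single k=4 term ⇒ +0.440440;  D = -0.170949+0.405911i
d^3_{-2,1}: k∈[3..4] ⇒ +0.782257 -0.330645 = +0.451612;  D = +0.450389-0.033209i
d^3_{-1,1}: k∈[2..4] ⇒ +0.807141 -0.909768 +0.096136 = -0.006492;  D = +0.003370+0.005549i
d^3_{0,1}: k∈[1..3] ⇒ +0.506836 -1.285379 +0.362204 = -0.416340;  D = +0.218605-0.354332i
d^3_{1,1}: k∈[0..2] ⇒ +0.159131 -1.076187 +0.682326 = -0.234730;  D = -0.233968-0.018895i
d^3_{2,1}: k∈[0..1] ⇒ -0.462675 +0.782257 = +0.319581;  D = -0.121979-0.295387i
d^3_{3,1}: single k=0 term ⇒ +0.521007;  D = -0.338413+0.396138i
Y_3^{m'}(θ=1.295,φ=2.8105) and Σ D·Y over m':
  (-0.1709+0.4059i)·(-0.2029-0.3114i)  (+0.4504-0.0332i)·(+0.2032+0.1584i)  (+0.0034+0.0055i)·(+0.1850+0.0636i)  (+0.2186-0.3543i)·(-0.2672+0.0000i)  (-0.2340-0.0189i)·(-0.1850+0.0636i)  (-0.1220-0.2954i)·(+0.2032-0.1584i)  (-0.3384+0.3961i)·(+0.2029-0.3114i)
Y_3^1(R⁻¹ n̂) = +0.227340+0.265066i

Re=0.2273 Im=0.2651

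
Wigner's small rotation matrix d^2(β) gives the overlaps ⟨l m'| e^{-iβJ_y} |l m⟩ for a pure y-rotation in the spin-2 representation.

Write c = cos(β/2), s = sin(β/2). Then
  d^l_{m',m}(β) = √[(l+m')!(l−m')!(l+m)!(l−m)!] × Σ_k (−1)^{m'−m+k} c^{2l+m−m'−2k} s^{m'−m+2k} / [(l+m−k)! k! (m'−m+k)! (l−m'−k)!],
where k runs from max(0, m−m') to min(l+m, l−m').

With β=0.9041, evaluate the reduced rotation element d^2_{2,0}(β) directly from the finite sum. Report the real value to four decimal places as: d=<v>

d=0.3782

d^2_{2,0}(β=0.9041) via Wigner's sum:
c=cos(0.9041/2)=0.899554, s=sin(0.9041/2)=0.436811; N=√[24·1·2·2]=9.797959
k∈{0} keeps every argument non-negative
  k=0: (−1)^2·9.7980/(4)·0.8996^2·0.4368^2 = +0.378195
d^2_{2,0}(0.9041) = +0.378195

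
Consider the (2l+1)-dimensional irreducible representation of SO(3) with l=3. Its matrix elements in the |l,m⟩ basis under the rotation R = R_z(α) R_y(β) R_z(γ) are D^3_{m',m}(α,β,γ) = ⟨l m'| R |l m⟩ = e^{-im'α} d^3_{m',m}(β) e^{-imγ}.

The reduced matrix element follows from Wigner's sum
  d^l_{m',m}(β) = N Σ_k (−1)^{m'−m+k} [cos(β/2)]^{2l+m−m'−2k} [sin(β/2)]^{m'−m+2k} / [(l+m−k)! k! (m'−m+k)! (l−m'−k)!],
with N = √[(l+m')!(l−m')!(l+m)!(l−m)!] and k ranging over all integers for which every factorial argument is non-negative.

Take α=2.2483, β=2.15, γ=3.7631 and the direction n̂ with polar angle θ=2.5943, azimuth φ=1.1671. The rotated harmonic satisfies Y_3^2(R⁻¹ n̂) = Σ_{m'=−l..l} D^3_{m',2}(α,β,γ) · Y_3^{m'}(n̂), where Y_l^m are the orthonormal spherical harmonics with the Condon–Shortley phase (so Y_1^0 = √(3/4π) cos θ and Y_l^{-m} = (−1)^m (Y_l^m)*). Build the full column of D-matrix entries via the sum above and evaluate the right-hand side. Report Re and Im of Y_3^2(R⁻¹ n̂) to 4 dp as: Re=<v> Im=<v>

Re=-0.3190 Im=-0.2001

Need the full column D^3_{m',2} for m'=−3..3 at α=2.2483, β=2.15, γ=3.7631.
cos(β/2)=0.475732, sin(β/2)=0.879590
d^3_{-3,2}: single k=5 term ⇒ +0.613536;  D = +0.435610-0.432054i
d^3_{-2,2}: k∈[4..5] ⇒ +0.677355 -0.463108 = +0.214248;  D = -0.212905-0.023944i
d^3_{-1,2}: k∈[3..4] ⇒ +0.463403 -0.792071 = -0.328668;  D = -0.176116-0.277500i
d^3_{0,2}: k∈[2..3] ⇒ +0.217056 -0.742006 = -0.524950;  D = -0.169004+0.497001i
d^3_{1,2}: k∈[1..2] ⇒ +0.067779 -0.463403 = -0.395624;  D = +0.371676-0.135555i
d^3_{2,2}: k∈[0..1] ⇒ +0.011592 -0.198144 = -0.186552;  D = -0.159663-0.096484i
d^3_{3,2}: single k=0 term ⇒ -0.052501;  D = +0.007011+0.052031i
Y_3^{m'}(θ=2.5943,φ=1.1671) and Σ D·Y over m':
  (+0.4356-0.4321i)·(-0.0550+0.0207i)  (-0.2129-0.0239i)·(+0.1634+0.1707i)  (-0.1761-0.2775i)·(+0.1748-0.4092i)  (-0.1690+0.4970i)·(-0.2059+0.0000i)  (+0.3717-0.1356i)·(-0.1748-0.4092i)  (-0.1597-0.0965i)·(+0.1634-0.1707i)  (+0.0070+0.0520i)·(+0.0550+0.0207i)
Y_3^2(R⁻¹ n̂) = -0.318978-0.200128i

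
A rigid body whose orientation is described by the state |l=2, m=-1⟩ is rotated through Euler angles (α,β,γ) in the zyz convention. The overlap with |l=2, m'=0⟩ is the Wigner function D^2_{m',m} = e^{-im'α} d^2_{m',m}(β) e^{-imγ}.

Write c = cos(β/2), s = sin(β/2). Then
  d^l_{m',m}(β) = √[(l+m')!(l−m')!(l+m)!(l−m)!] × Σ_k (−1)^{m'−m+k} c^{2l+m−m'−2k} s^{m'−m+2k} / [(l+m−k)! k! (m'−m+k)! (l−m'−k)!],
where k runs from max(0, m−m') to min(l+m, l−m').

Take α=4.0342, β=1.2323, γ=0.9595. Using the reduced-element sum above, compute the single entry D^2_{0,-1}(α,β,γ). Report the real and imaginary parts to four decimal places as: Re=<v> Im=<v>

First d^2_{0,-1}(β=1.2323), then the phase factors e^{-i(0)α} and e^{-i(-1)γ}:
Half-angle: c=0.816109, s=0.577897. N=√(2·2·1·6)=4.898979
k: max(0,(-1)−(0))=0 … min(2+(-1),2−(0))=1
  k=0: (−1)^1·4.8990/(2)·0.8161^3·0.5779^1 = -0.769434
  k=1: (−1)^2·4.8990/(2)·0.8161^1·0.5779^3 = +0.385813
d^2_{0,-1}(1.2323) = -0.769434 +0.385813 = -0.383622
D = (+1.000000+0.000000i)·(-0.383622)·(+0.573930+0.818905i) = -0.220172-0.314150i

Re=-0.2202 Im=-0.3141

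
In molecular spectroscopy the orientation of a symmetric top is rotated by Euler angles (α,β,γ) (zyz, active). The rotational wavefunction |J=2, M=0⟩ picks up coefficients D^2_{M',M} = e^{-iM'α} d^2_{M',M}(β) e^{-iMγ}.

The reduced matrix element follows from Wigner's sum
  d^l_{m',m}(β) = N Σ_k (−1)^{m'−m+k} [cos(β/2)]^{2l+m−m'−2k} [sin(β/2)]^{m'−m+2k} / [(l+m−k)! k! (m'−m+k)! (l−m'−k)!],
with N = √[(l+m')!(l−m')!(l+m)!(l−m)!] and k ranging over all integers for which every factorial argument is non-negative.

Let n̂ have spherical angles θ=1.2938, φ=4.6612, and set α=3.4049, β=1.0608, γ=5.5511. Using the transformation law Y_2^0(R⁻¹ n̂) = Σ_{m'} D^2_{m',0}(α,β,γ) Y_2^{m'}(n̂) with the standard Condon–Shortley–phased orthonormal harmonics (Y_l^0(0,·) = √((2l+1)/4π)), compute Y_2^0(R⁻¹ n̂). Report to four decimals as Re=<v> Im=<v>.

Re=-0.1691 Im=0.0000

Need the full column D^2_{m',0} for m'=−2..2 at α=3.4049, β=1.0608, γ=5.5511.
cos(β/2)=0.862605, sin(β/2)=0.505878
d^2_{-2,0}: single k=2 term ⇒ +0.466436;  D = +0.403240+0.234435i
d^2_{-1,0}: k∈[1..2] ⇒ +0.795348 -0.273543 = +0.521805;  D = -0.503821-0.135813i
d^2_{0,0}: k∈[0..2] ⇒ +0.553665 -0.761686 +0.065491 = -0.142529;  D = -0.142529+0.000000i
d^2_{1,0}: k∈[0..1] ⇒ -0.795348 +0.273543 = -0.521805;  D = +0.503821-0.135813i
d^2_{2,0}: single k=0 term ⇒ +0.466436;  D = +0.403240-0.234435i
Y_2^{m'}(θ=1.2938,φ=4.6612) and Σ D·Y over m':
  (+0.4032+0.2344i)·(-0.3555-0.0365i)  (-0.5038-0.1358i)·(-0.0104+0.2029i)  (-0.1425+0.0000i)·(-0.2446+0.0000i)  (+0.5038-0.1358i)·(+0.0104+0.2029i)  (+0.4032-0.2344i)·(-0.3555+0.0365i)
Y_2^0(R⁻¹ n̂) = -0.169120+0.000000i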